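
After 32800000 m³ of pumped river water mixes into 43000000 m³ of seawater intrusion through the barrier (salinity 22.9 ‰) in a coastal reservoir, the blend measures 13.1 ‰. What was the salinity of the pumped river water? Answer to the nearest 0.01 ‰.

Salt balance: 43,000,000×22.9 + 32,800,000×S = 75,800,000×13.1
984,700,000 + 32,800,000·S = 992,980,000
S = (992,980,000 − 984,700,000) / 32,800,000 = 0.2524 ‰

0.25 ‰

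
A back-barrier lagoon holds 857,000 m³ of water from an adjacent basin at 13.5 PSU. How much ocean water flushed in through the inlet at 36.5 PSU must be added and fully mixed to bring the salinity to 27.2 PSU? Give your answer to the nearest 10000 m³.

Salt balance: 857,000×13.5 + V×36.5 = (857,000+V)×27.2
11,569,500 + 36.5V = 23,310,400 + 27.2V
11,740,900 = 9.3V
V = 1,262,462.37 m³

1260000 m³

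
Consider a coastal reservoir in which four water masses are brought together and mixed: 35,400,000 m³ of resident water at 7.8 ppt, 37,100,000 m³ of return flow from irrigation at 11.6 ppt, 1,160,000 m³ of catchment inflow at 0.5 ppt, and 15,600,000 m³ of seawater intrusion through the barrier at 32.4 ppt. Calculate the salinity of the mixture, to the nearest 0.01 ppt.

13.58 ppt

By conservation of dissolved salt,
salt = 35,400,000×7.8 + 37,100,000×11.6 + 1,160,000×0.5 + 15,600,000×32.4 = 276,120,000 + 430,360,000 + 580,000 + 505,440,000 = 1,212,500,000
volume = 35,400,000 + 37,100,000 + 1,160,000 + 15,600,000 = 89,260,000 m³
S = 1,212,500,000 / 89,260,000 = 13.5839 ppt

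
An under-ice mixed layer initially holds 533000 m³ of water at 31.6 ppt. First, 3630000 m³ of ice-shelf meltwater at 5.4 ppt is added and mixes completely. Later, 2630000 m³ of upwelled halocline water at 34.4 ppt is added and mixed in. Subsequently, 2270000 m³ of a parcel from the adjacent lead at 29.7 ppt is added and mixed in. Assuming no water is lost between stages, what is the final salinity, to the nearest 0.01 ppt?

21.44 ppt

Total salt / total volume:
Initial salt = 533,000×31.6 = 16,842,800
After stage 1: salt = 16,842,800 + 3,630,000×5.4 = 36,444,800; volume = 4,163,000 m³; S = 8.754 ppt
After stage 2: salt = 36,444,800 + 2,630,000×34.4 = 126,916,800; volume = 6,793,000 m³; S = 18.683 ppt
After stage 3: salt = 126,916,800 + 2,270,000×29.7 = 194,335,800; volume = 9,063,000 m³
S = 194,335,800 / 9,063,000 = 21.4428 ppt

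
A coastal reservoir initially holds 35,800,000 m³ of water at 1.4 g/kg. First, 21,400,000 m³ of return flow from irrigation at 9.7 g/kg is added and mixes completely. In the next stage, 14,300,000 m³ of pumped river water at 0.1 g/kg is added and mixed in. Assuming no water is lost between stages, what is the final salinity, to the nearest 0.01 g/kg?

3.62 g/kg

By conservation of dissolved salt,
Initial salt = 35,800,000×1.4 = 50,120,000
After stage 1: salt = 50,120,000 + 21,400,000×9.7 = 257,700,000; volume = 57,200,000 m³; S = 4.505 g/kg
After stage 2: salt = 257,700,000 + 14,300,000×0.1 = 259,130,000; volume = 71,500,000 m³
S = 259,130,000 / 71,500,000 = 3.6242 g/kg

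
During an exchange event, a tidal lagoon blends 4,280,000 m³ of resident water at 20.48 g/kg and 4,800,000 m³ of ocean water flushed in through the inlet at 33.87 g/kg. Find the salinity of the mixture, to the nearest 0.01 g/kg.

27.56 g/kg

Salt balance:
salt = 4,280,000×20.48 + 4,800,000×33.87 = 87,654,400 + 162,576,000 = 250,230,400
volume = 4,280,000 + 4,800,000 = 9,080,000 m³
S = 250,230,400 / 9,080,000 = 27.5584 g/kg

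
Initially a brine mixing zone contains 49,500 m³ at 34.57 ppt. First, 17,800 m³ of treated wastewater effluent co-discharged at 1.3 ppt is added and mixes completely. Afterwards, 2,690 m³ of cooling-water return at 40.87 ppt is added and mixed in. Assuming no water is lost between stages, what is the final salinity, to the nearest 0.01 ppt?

26.35 ppt

Conserving salt mass:
Initial salt = 49,500×34.57 = 1,711,215
After stage 1: salt = 1,711,215 + 17,800×1.3 = 1,734,355; volume = 67,300 m³; S = 25.771 ppt
After stage 2: salt = 1,734,355 + 2,690×40.87 = 1,844,295.3; volume = 69,990 m³
S = 1,844,295.3 / 69,990 = 26.3508 ppt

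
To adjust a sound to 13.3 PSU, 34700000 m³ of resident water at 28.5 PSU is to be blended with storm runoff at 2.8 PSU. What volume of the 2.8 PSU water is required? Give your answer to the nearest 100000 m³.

50200000 m³

Salt balance: 34,700,000×28.5 + V×2.8 = (34,700,000+V)×13.3
988,950,000 + 2.8V = 461,510,000 + 13.3V
527,440,000 = 10.5V
V = 50,232,380.95 m³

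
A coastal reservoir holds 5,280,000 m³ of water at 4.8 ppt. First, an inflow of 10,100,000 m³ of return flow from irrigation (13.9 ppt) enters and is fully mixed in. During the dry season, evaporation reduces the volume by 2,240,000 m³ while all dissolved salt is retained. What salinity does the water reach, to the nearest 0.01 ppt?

12.61 ppt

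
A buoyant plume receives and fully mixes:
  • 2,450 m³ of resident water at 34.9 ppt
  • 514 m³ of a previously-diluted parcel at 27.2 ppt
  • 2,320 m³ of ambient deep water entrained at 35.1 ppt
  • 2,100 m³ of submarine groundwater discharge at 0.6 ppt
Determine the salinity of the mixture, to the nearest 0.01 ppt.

24.67 ppt

Salt balance:
salt = 2,450×34.9 + 514×27.2 + 2,320×35.1 + 2,100×0.6 = 85,505 + 13,980.8 + 81,432 + 1,260 = 182,177.8
volume = 2,450 + 514 + 2,320 + 2,100 = 7,384 m³
S = 182,177.8 / 7,384 = 24.672 ppt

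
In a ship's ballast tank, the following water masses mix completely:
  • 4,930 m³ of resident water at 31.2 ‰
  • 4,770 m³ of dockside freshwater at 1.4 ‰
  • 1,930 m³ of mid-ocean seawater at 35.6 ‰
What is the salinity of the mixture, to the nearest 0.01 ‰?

Conserving salt mass:
salt = 4,930×31.2 + 4,770×1.4 + 1,930×35.6 = 153,816 + 6,678 + 68,708 = 229,202
volume = 4,930 + 4,770 + 1,930 = 11,630 m³
S = 229,202 / 11,630 = 19.7078 ‰

19.71 ‰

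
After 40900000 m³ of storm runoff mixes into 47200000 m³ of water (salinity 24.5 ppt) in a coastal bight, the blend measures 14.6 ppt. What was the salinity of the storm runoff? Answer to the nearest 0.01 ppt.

Salt balance: 47,200,000×24.5 + 40,900,000×S = 88,100,000×14.6
1,156,400,000 + 40,900,000·S = 1,286,260,000
S = (1,286,260,000 − 1,156,400,000) / 40,900,000 = 3.1751 ppt

3.18 ppt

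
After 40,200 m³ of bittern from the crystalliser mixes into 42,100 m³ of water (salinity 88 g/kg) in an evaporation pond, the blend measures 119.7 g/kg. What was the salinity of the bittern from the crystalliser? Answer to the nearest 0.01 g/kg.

152.90 g/kg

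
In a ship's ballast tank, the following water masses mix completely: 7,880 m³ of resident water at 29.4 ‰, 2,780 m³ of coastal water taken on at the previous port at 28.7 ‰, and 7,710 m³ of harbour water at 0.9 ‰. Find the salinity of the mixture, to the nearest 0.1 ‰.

17.3 ‰

Total salt / total volume:
salt = 7,880×29.4 + 2,780×28.7 + 7,710×0.9 = 231,672 + 79,786 + 6,939 = 318,397
volume = 7,880 + 2,780 + 7,710 = 18,370 m³
S = 318,397 / 18,370 = 17.332 ‰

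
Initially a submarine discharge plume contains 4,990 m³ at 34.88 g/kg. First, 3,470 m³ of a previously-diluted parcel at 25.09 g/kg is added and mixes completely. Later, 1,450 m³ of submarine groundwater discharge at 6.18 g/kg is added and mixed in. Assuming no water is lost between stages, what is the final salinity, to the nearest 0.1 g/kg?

27.3 g/kg

Weighted by volume,
Initial salt = 4,990×34.88 = 174,051.2
After stage 1: salt = 174,051.2 + 3,470×25.09 = 261,113.5; volume = 8,460 m³; S = 30.864 g/kg
After stage 2: salt = 261,113.5 + 1,450×6.18 = 270,074.5; volume = 9,910 m³
S = 270,074.5 / 9,910 = 27.2527 g/kg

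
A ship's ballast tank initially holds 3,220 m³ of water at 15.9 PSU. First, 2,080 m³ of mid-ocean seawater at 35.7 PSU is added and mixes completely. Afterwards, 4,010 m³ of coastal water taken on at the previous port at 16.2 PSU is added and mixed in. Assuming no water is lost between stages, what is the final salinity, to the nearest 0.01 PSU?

20.45 PSU

Total salt / total volume:
Initial salt = 3,220×15.9 = 51,198
After stage 1: salt = 51,198 + 2,080×35.7 = 125,454; volume = 5,300 m³; S = 23.671 PSU
After stage 2: salt = 125,454 + 4,010×16.2 = 190,416; volume = 9,310 m³
S = 190,416 / 9,310 = 20.4528 PSU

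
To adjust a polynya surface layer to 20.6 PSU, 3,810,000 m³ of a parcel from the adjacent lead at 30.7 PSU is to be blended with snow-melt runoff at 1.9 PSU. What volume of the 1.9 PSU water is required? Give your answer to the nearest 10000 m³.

2060000 m³

Salt balance: 3,810,000×30.7 + V×1.9 = (3,810,000+V)×20.6
116,967,000 + 1.9V = 78,486,000 + 20.6V
38,481,000 = 18.7V
V = 2,057,807.49 m³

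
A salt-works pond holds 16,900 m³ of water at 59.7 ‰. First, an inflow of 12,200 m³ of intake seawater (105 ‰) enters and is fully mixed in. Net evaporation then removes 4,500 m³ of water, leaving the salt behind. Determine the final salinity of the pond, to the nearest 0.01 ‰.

93.09 ‰

After mixing: salt = 16,900×59.7 + 12,200×105 = 2,289,930; volume = 29,100 m³
After evaporation: salt unchanged = 2,289,930; volume = 29,100 − 4,500 = 24,600 m³
S = 2,289,930 / 24,600 = 93.0866 ‰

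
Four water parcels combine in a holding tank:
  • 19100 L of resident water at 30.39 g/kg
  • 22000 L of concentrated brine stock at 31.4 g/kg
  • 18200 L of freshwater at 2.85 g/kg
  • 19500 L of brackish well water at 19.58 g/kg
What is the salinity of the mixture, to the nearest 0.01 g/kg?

21.64 g/kg

Mass of salt is conserved:
salt = 19,100×30.39 + 22,000×31.4 + 18,200×2.85 + 19,500×19.58 = 580,449 + 690,800 + 51,870 + 381,810 = 1,704,929
volume = 19,100 + 22,000 + 18,200 + 19,500 = 78,800 L
S = 1,704,929 / 78,800 = 21.6362 g/kg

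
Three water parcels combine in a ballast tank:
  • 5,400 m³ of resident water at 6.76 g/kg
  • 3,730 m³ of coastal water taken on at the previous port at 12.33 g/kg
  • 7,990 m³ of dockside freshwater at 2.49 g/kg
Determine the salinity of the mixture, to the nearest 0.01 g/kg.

5.98 g/kg

Weighted by volume,
salt = 5,400×6.76 + 3,730×12.33 + 7,990×2.49 = 36,504 + 45,990.9 + 19,895.1 = 102,390
volume = 5,400 + 3,730 + 7,990 = 17,120 m³
S = 102,390 / 17,120 = 5.9807 g/kg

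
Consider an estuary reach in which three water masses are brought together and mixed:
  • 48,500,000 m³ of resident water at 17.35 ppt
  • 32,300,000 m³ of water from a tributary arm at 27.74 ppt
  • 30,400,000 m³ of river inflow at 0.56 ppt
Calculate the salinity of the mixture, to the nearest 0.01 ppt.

Total salt / total volume:
salt = 48,500,000×17.35 + 32,300,000×27.74 + 30,400,000×0.56 = 841,475,000 + 896,002,000 + 17,024,000 = 1,754,501,000
volume = 48,500,000 + 32,300,000 + 30,400,000 = 111,200,000 m³
S = 1,754,501,000 / 111,200,000 = 15.7779 ppt

15.78 ppt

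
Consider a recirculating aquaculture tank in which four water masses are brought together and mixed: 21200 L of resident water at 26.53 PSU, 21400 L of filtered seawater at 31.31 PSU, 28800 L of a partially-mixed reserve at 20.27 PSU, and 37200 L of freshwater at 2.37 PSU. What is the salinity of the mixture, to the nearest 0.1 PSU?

Mass of salt is conserved:
salt = 21,200×26.53 + 21,400×31.31 + 28,800×20.27 + 37,200×2.37 = 562,436 + 670,034 + 583,776 + 88,164 = 1,904,410
volume = 21,200 + 21,400 + 28,800 + 37,200 = 108,600 L
S = 1,904,410 / 108,600 = 17.536 PSU

17.5 PSU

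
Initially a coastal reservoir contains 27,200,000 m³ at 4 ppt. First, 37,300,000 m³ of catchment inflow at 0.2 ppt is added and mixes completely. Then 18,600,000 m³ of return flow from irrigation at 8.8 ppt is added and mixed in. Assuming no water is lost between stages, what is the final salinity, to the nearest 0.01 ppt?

3.37 ppt

Salt balance:
Initial salt = 27,200,000×4 = 108,800,000
After stage 1: salt = 108,800,000 + 37,300,000×0.2 = 116,260,000; volume = 64,500,000 m³; S = 1.802 ppt
After stage 2: salt = 116,260,000 + 18,600,000×8.8 = 279,940,000; volume = 83,100,000 m³
S = 279,940,000 / 83,100,000 = 3.3687 ppt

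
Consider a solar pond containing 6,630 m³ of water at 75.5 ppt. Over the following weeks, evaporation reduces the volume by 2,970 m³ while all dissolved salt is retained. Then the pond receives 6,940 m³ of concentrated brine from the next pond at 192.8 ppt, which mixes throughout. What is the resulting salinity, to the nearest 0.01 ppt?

173.45 ppt

After evaporation: salt = 6,630×75.5 = 500,565; volume = 6,630 − 2,970 = 3,660 m³
After mixing: salt = 500,565 + 6,940×192.8 = 1,838,597; volume = 3,660 + 6,940 = 10,600 m³
S = 1,838,597 / 10,600 = 173.4525 ppt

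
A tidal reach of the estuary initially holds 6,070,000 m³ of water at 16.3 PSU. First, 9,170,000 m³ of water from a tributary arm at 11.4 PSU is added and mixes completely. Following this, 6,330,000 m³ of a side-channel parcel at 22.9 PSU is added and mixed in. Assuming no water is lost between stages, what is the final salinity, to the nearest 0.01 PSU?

16.15 PSU

By conservation of dissolved salt,
Initial salt = 6,070,000×16.3 = 98,941,000
After stage 1: salt = 98,941,000 + 9,170,000×11.4 = 203,479,000; volume = 15,240,000 m³; S = 13.352 PSU
After stage 2: salt = 203,479,000 + 6,330,000×22.9 = 348,436,000; volume = 21,570,000 m³
S = 348,436,000 / 21,570,000 = 16.1537 PSU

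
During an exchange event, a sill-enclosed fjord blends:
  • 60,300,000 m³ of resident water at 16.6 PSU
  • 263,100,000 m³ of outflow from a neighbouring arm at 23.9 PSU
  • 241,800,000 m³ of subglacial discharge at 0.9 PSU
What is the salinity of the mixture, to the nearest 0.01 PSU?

13.28 PSU

Weighted by volume,
salt = 60,300,000×16.6 + 263,100,000×23.9 + 241,800,000×0.9 = 1,000,980,000 + 6,288,090,000 + 217,620,000 = 7,506,690,000
volume = 60,300,000 + 263,100,000 + 241,800,000 = 565,200,000 m³
S = 7,506,690,000 / 565,200,000 = 13.2815 PSU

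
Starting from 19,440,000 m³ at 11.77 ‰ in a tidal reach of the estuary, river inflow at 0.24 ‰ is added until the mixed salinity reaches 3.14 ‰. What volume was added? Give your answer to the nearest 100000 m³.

57900000 m³

Salt balance: 19,440,000×11.77 + V×0.24 = (19,440,000+V)×3.14
228,808,800 + 0.24V = 61,041,600 + 3.14V
167,767,200 = 2.9V
V = 57,850,758.62 m³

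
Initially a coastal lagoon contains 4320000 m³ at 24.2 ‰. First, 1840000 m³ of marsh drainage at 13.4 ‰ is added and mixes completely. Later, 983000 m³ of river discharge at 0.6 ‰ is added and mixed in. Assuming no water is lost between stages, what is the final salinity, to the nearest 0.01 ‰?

18.17 ‰

Weighted by volume,
Initial salt = 4,320,000×24.2 = 104,544,000
After stage 1: salt = 104,544,000 + 1,840,000×13.4 = 129,200,000; volume = 6,160,000 m³; S = 20.974 ‰
After stage 2: salt = 129,200,000 + 983,000×0.6 = 129,789,800; volume = 7,143,000 m³
S = 129,789,800 / 7,143,000 = 18.1702 ‰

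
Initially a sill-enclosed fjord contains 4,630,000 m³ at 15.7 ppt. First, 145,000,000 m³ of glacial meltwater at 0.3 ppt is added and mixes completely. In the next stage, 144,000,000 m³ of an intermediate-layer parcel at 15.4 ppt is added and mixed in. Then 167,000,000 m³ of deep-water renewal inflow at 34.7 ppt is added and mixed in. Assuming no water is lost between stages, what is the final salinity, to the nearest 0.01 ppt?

Salt balance:
Initial salt = 4,630,000×15.7 = 72,691,000
After stage 1: salt = 72,691,000 + 145,000,000×0.3 = 116,191,000; volume = 149,630,000 m³; S = 0.777 ppt
After stage 2: salt = 116,191,000 + 144,000,000×15.4 = 2,333,791,000; volume = 293,630,000 m³; S = 7.948 ppt
After stage 3: salt = 2,333,791,000 + 167,000,000×34.7 = 8,128,691,000; volume = 460,630,000 m³
S = 8,128,691,000 / 460,630,000 = 17.6469 ppt

17.65 ppt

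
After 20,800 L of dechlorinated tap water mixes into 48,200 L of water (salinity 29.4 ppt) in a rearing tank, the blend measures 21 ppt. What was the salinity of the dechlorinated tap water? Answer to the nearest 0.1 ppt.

1.5 ppt

Salt balance: 48,200×29.4 + 20,800×S = 69,000×21
1,417,080 + 20,800·S = 1,449,000
S = (1,449,000 − 1,417,080) / 20,800 = 1.5346 ppt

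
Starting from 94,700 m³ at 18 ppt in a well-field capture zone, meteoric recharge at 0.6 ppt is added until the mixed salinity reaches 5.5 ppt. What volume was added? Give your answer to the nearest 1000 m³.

242000 m³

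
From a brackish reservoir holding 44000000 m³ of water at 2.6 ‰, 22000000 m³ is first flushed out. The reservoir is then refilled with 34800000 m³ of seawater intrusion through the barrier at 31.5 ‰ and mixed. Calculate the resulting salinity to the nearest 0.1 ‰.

Remaining after removal: 22,000,000 m³ at 2.6 ‰ (salt = 57,200,000)
After addition: salt = 57,200,000 + 34,800,000×31.5 = 1,153,400,000; volume = 56,800,000 m³
S = 1,153,400,000 / 56,800,000 = 20.3063 ‰

20.3 ‰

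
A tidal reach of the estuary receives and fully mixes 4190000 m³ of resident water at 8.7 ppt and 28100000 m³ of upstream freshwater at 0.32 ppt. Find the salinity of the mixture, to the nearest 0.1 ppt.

1.4 ppt

By conservation of dissolved salt,
salt = 4,190,000×8.7 + 28,100,000×0.32 = 36,453,000 + 8,992,000 = 45,445,000
volume = 4,190,000 + 28,100,000 = 32,290,000 m³
S = 45,445,000 / 32,290,000 = 1.407 ppt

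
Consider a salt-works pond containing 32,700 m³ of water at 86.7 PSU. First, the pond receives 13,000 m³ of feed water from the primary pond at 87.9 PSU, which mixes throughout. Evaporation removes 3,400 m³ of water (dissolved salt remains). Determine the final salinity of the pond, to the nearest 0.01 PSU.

94.04 PSU

After mixing: salt = 32,700×86.7 + 13,000×87.9 = 3,977,790; volume = 45,700 m³
After evaporation: salt unchanged = 3,977,790; volume = 45,700 − 3,400 = 42,300 m³
S = 3,977,790 / 42,300 = 94.0376 PSU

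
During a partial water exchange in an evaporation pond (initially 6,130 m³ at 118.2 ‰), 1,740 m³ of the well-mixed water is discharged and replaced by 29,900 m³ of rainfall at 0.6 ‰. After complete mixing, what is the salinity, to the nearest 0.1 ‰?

Remaining after removal: 4,390 m³ at 118.2 ‰ (salt = 518,898)
After addition: salt = 518,898 + 29,900×0.6 = 536,838; volume = 34,290 m³
S = 536,838 / 34,290 = 15.6558 ‰

15.7 ‰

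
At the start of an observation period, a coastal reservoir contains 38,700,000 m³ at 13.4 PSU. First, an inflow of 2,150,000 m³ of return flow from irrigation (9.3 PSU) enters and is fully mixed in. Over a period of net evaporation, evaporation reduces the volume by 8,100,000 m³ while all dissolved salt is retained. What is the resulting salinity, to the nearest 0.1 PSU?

16.4 PSU

After mixing: salt = 38,700,000×13.4 + 2,150,000×9.3 = 538,575,000; volume = 40,850,000 m³
After evaporation: salt unchanged = 538,575,000; volume = 40,850,000 − 8,100,000 = 32,750,000 m³
S = 538,575,000 / 32,750,000 = 16.445 PSU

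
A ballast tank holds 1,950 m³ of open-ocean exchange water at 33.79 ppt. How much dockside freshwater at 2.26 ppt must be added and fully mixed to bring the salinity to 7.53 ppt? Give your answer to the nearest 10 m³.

9720 m³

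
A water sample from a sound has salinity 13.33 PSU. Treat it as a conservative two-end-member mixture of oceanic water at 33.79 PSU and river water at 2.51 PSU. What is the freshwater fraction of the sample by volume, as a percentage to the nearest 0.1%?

Let f be the freshwater fraction. Salt balance per unit volume:
f×2.51 + (1−f)×33.79 = 13.33
f = (33.79 − 13.33) / (33.79 − 2.51) = 20.46/31.28 = 0.6541

65.4%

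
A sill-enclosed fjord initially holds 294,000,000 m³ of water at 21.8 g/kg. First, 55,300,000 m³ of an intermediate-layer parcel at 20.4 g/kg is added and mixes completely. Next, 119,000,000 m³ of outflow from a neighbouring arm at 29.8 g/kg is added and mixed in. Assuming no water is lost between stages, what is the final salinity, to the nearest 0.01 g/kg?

Total salt / total volume:
Initial salt = 294,000,000×21.8 = 6,409,200,000
After stage 1: salt = 6,409,200,000 + 55,300,000×20.4 = 7,537,320,000; volume = 349,300,000 m³; S = 21.578 g/kg
After stage 2: salt = 7,537,320,000 + 119,000,000×29.8 = 11,083,520,000; volume = 468,300,000 m³
S = 11,083,520,000 / 468,300,000 = 23.6676 g/kg

23.67 g/kg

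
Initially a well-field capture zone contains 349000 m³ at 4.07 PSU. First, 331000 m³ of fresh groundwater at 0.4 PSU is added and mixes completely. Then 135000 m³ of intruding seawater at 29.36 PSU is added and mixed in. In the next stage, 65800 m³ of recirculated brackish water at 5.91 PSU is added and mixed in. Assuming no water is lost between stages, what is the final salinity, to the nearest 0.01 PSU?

6.70 PSU

Salt balance:
Initial salt = 349,000×4.07 = 1,420,430
After stage 1: salt = 1,420,430 + 331,000×0.4 = 1,552,830; volume = 680,000 m³; S = 2.284 PSU
After stage 2: salt = 1,552,830 + 135,000×29.36 = 5,516,430; volume = 815,000 m³; S = 6.769 PSU
After stage 3: salt = 5,516,430 + 65,800×5.91 = 5,905,308; volume = 880,800 m³
S = 5,905,308 / 880,800 = 6.7045 PSU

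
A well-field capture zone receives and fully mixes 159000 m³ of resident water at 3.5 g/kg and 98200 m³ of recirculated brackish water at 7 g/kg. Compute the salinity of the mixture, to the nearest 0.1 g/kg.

4.8 g/kg

Salt balance:
salt = 159,000×3.5 + 98,200×7 = 556,500 + 687,400 = 1,243,900
volume = 159,000 + 98,200 = 257,200 m³
S = 1,243,900 / 257,200 = 4.836 g/kg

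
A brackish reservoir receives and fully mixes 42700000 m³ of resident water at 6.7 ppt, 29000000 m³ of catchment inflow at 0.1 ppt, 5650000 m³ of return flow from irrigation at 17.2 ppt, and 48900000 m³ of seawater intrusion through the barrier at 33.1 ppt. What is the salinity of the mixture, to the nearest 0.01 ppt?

Conserving salt mass:
salt = 42,700,000×6.7 + 29,000,000×0.1 + 5,650,000×17.2 + 48,900,000×33.1 = 286,090,000 + 2,900,000 + 97,180,000 + 1,618,590,000 = 2,004,760,000
volume = 42,700,000 + 29,000,000 + 5,650,000 + 48,900,000 = 126,250,000 m³
S = 2,004,760,000 / 126,250,000 = 15.8793 ppt

15.88 ppt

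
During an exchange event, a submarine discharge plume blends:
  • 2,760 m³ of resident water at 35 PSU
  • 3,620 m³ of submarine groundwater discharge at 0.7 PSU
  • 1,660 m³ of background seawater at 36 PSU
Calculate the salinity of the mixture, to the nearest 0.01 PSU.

19.76 PSU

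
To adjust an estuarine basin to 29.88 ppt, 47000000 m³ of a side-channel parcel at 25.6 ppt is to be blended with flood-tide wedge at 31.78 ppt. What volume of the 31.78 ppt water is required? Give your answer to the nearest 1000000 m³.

106000000 m³

Salt balance: 47,000,000×25.6 + V×31.78 = (47,000,000+V)×29.88
1,203,200,000 + 31.78V = 1,404,360,000 + 29.88V
201,160,000 = 1.9V
V = 105,873,684.21 m³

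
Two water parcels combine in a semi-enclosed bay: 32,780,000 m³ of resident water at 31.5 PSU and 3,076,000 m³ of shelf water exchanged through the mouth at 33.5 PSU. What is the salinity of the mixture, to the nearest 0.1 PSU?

31.7 PSU

Mass of salt is conserved:
salt = 32,780,000×31.5 + 3,076,000×33.5 = 1,032,570,000 + 103,046,000 = 1,135,616,000
volume = 32,780,000 + 3,076,000 = 35,856,000 m³
S = 1,135,616,000 / 35,856,000 = 31.672 PSU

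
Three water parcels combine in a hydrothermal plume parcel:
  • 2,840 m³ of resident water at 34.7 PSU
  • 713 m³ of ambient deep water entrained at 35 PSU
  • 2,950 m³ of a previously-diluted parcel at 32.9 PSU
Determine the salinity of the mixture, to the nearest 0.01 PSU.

33.92 PSU

Total salt / total volume:
salt = 2,840×34.7 + 713×35 + 2,950×32.9 = 98,548 + 24,955 + 97,055 = 220,558
volume = 2,840 + 713 + 2,950 = 6,503 m³
S = 220,558 / 6,503 = 33.9163 PSU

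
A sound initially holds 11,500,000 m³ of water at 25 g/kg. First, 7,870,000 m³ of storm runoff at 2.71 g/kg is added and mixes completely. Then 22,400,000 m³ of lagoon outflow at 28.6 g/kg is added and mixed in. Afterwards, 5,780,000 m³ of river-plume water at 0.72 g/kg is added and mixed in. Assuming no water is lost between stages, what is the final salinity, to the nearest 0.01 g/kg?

Mass of salt is conserved:
Initial salt = 11,500,000×25 = 287,500,000
After stage 1: salt = 287,500,000 + 7,870,000×2.71 = 308,827,700; volume = 19,370,000 m³; S = 15.944 g/kg
After stage 2: salt = 308,827,700 + 22,400,000×28.6 = 949,467,700; volume = 41,770,000 m³; S = 22.731 g/kg
After stage 3: salt = 949,467,700 + 5,780,000×0.72 = 953,629,300; volume = 47,550,000 m³
S = 953,629,300 / 47,550,000 = 20.0553 g/kg

20.06 g/kg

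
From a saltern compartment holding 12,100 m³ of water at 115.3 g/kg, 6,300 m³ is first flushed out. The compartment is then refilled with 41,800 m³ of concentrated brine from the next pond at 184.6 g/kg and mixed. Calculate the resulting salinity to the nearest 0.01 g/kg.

Remaining after removal: 5,800 m³ at 115.3 g/kg (salt = 668,740)
After addition: salt = 668,740 + 41,800×184.6 = 8,385,020; volume = 47,600 m³
S = 8,385,020 / 47,600 = 176.1559 g/kg

176.16 g/kg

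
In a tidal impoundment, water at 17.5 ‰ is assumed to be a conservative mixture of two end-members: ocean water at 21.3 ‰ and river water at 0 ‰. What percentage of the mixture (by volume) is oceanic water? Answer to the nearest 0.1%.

Let g be the oceanic fraction. Salt balance per unit volume:
g×21.3 + (1−g)×0 = 17.5
g = (17.5 − 0) / (21.3 − 0) = 17.5/21.3 = 0.8216

82.2%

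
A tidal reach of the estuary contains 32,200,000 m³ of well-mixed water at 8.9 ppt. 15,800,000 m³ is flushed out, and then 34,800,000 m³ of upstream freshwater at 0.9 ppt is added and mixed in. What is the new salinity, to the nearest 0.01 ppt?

3.46 ppt

Remaining after removal: 16,400,000 m³ at 8.9 ppt (salt = 145,960,000)
After addition: salt = 145,960,000 + 34,800,000×0.9 = 177,280,000; volume = 51,200,000 m³
S = 177,280,000 / 51,200,000 = 3.4625 ppt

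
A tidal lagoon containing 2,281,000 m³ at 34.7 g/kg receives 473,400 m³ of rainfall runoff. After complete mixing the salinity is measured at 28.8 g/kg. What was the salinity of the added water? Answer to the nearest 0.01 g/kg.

0.37 g/kg

Salt balance: 2,281,000×34.7 + 473,400×S = 2,754,400×28.8
79,150,700 + 473,400·S = 79,326,720
S = (79,326,720 − 79,150,700) / 473,400 = 0.3718 g/kg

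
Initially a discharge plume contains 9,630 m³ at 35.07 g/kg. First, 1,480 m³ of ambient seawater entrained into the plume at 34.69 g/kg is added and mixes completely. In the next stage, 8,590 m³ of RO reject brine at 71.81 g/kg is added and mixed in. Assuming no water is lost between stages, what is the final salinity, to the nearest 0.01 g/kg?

Mass of salt is conserved:
Initial salt = 9,630×35.07 = 337,724.1
After stage 1: salt = 337,724.1 + 1,480×34.69 = 389,065.3; volume = 11,110 m³; S = 35.019 g/kg
After stage 2: salt = 389,065.3 + 8,590×71.81 = 1,005,913.2; volume = 19,700 m³
S = 1,005,913.2 / 19,700 = 51.0616 g/kg

51.06 g/kg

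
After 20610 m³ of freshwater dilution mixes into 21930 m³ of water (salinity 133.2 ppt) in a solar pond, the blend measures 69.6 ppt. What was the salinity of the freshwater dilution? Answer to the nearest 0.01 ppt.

Salt balance: 21,930×133.2 + 20,610×S = 42,540×69.6
2,921,076 + 20,610·S = 2,960,784
S = (2,960,784 − 2,921,076) / 20,610 = 1.9266 ppt

1.93 ppt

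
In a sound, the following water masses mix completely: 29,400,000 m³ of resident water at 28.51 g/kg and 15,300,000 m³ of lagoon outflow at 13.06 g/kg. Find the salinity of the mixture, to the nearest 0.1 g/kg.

23.2 g/kg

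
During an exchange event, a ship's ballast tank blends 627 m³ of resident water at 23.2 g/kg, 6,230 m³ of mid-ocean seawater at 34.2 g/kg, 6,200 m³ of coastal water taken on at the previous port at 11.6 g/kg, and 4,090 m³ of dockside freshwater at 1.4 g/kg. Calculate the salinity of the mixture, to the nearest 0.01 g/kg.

17.80 g/kg

Weighted by volume,
salt = 627×23.2 + 6,230×34.2 + 6,200×11.6 + 4,090×1.4 = 14,546.4 + 213,066 + 71,920 + 5,726 = 305,258.4
volume = 627 + 6,230 + 6,200 + 4,090 = 17,147 m³
S = 305,258.4 / 17,147 = 17.8024 g/kg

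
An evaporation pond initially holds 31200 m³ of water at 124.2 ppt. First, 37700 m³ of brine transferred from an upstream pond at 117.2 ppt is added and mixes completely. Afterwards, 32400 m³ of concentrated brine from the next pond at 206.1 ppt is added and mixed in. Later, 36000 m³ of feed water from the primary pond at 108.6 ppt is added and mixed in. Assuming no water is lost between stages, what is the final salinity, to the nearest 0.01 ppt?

137.51 ppt

Salt balance:
Initial salt = 31,200×124.2 = 3,875,040
After stage 1: salt = 3,875,040 + 37,700×117.2 = 8,293,480; volume = 68,900 m³; S = 120.37 ppt
After stage 2: salt = 8,293,480 + 32,400×206.1 = 14,971,120; volume = 101,300 m³; S = 147.79 ppt
After stage 3: salt = 14,971,120 + 36,000×108.6 = 18,880,720; volume = 137,300 m³
S = 18,880,720 / 137,300 = 137.5143 ppt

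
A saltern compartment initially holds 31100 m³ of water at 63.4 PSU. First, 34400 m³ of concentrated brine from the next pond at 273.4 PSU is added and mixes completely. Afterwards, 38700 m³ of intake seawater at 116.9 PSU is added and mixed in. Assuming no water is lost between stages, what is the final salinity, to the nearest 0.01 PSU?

152.60 PSU

Total salt / total volume:
Initial salt = 31,100×63.4 = 1,971,740
After stage 1: salt = 1,971,740 + 34,400×273.4 = 11,376,700; volume = 65,500 m³; S = 173.69 PSU
After stage 2: salt = 11,376,700 + 38,700×116.9 = 15,900,730; volume = 104,200 m³
S = 15,900,730 / 104,200 = 152.5982 PSU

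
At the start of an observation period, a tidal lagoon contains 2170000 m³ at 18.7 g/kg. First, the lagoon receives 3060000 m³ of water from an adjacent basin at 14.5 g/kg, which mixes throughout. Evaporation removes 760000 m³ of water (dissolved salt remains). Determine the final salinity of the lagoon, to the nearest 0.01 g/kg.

19.00 g/kg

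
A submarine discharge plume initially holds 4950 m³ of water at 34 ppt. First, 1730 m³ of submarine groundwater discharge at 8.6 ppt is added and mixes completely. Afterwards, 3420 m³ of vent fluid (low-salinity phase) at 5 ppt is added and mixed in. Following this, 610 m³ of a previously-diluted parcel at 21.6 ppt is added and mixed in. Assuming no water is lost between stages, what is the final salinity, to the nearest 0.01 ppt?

19.93 ppt

Total salt / total volume:
Initial salt = 4,950×34 = 168,300
After stage 1: salt = 168,300 + 1,730×8.6 = 183,178; volume = 6,680 m³; S = 27.422 ppt
After stage 2: salt = 183,178 + 3,420×5 = 200,278; volume = 10,100 m³; S = 19.83 ppt
After stage 3: salt = 200,278 + 610×21.6 = 213,454; volume = 10,710 m³
S = 213,454 / 10,710 = 19.9303 ppt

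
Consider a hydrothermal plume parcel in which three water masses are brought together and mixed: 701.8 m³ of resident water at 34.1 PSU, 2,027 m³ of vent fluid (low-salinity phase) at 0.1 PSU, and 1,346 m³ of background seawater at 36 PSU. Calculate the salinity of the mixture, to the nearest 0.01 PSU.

17.81 PSU

By conservation of dissolved salt,
salt = 701.8×34.1 + 2,027×0.1 + 1,346×36 = 23,931.38 + 202.7 + 48,456 = 72,590.08
volume = 701.8 + 2,027 + 1,346 = 4,074.8 m³
S = 72,590.08 / 4,074.8 = 17.8144 PSU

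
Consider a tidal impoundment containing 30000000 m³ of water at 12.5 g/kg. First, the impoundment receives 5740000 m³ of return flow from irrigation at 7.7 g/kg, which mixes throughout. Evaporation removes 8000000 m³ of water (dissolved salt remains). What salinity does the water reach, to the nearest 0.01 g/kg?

15.11 g/kg

After mixing: salt = 30,000,000×12.5 + 5,740,000×7.7 = 419,198,000; volume = 35,740,000 m³
After evaporation: salt unchanged = 419,198,000; volume = 35,740,000 − 8,000,000 = 27,740,000 m³
S = 419,198,000 / 27,740,000 = 15.1117 g/kg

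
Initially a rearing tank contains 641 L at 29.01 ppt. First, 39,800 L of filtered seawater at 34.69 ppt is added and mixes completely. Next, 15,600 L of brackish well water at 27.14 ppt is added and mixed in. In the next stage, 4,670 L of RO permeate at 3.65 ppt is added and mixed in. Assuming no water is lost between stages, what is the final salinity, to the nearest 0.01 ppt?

30.30 ppt

Salt balance:
Initial salt = 641×29.01 = 18,595.41
After stage 1: salt = 18,595.41 + 39,800×34.69 = 1,399,257.41; volume = 40,441 L; S = 34.6 ppt
After stage 2: salt = 1,399,257.41 + 15,600×27.14 = 1,822,641.41; volume = 56,041 L; S = 32.523 ppt
After stage 3: salt = 1,822,641.41 + 4,670×3.65 = 1,839,686.91; volume = 60,711 L
S = 1,839,686.91 / 60,711 = 30.3024 ppt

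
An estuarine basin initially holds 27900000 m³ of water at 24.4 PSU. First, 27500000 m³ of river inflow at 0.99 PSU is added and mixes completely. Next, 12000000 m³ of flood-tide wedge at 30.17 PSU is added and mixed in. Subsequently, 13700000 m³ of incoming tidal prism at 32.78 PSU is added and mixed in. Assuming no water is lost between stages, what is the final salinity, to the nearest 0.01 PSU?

18.73 PSU

Weighted by volume,
Initial salt = 27,900,000×24.4 = 680,760,000
After stage 1: salt = 680,760,000 + 27,500,000×0.99 = 707,985,000; volume = 55,400,000 m³; S = 12.78 PSU
After stage 2: salt = 707,985,000 + 12,000,000×30.17 = 1,070,025,000; volume = 67,400,000 m³; S = 15.876 PSU
After stage 3: salt = 1,070,025,000 + 13,700,000×32.78 = 1,519,111,000; volume = 81,100,000 m³
S = 1,519,111,000 / 81,100,000 = 18.7313 PSU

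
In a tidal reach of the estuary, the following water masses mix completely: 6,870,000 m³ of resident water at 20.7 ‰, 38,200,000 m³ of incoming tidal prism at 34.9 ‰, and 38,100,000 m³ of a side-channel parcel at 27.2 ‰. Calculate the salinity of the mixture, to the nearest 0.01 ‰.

30.20 ‰

Total salt / total volume:
salt = 6,870,000×20.7 + 38,200,000×34.9 + 38,100,000×27.2 = 142,209,000 + 1,333,180,000 + 1,036,320,000 = 2,511,709,000
volume = 6,870,000 + 38,200,000 + 38,100,000 = 83,170,000 m³
S = 2,511,709,000 / 83,170,000 = 30.1997 ‰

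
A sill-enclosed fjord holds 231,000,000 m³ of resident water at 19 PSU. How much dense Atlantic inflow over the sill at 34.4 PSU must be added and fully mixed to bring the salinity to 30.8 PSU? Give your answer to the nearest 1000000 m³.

Salt balance: 231,000,000×19 + V×34.4 = (231,000,000+V)×30.8
4,389,000,000 + 34.4V = 7,114,800,000 + 30.8V
2,725,800,000 = 3.6V
V = 757,166,666.67 m³

757000000 m³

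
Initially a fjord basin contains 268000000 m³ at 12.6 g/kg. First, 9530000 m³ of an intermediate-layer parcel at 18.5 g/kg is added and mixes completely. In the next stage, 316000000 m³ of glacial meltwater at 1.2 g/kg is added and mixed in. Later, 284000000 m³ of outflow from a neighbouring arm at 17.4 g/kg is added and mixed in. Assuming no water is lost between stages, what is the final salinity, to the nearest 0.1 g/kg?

10.1 g/kg

By conservation of dissolved salt,
Initial salt = 268,000,000×12.6 = 3,376,800,000
After stage 1: salt = 3,376,800,000 + 9,530,000×18.5 = 3,553,105,000; volume = 277,530,000 m³; S = 12.803 g/kg
After stage 2: salt = 3,553,105,000 + 316,000,000×1.2 = 3,932,305,000; volume = 593,530,000 m³; S = 6.625 g/kg
After stage 3: salt = 3,932,305,000 + 284,000,000×17.4 = 8,873,905,000; volume = 877,530,000 m³
S = 8,873,905,000 / 877,530,000 = 10.1124 g/kg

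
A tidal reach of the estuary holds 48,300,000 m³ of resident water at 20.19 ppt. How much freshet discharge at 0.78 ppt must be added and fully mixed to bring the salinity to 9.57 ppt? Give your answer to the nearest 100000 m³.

Salt balance: 48,300,000×20.19 + V×0.78 = (48,300,000+V)×9.57
975,177,000 + 0.78V = 462,231,000 + 9.57V
512,946,000 = 8.79V
V = 58,355,631.4 m³

58400000 m³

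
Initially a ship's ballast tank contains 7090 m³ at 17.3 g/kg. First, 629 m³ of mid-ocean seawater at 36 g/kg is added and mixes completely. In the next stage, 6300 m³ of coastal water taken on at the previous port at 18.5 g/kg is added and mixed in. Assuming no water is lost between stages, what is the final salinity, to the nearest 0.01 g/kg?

18.68 g/kg

By conservation of dissolved salt,
Initial salt = 7,090×17.3 = 122,657
After stage 1: salt = 122,657 + 629×36 = 145,301; volume = 7,719 m³; S = 18.824 g/kg
After stage 2: salt = 145,301 + 6,300×18.5 = 261,851; volume = 14,019 m³
S = 261,851 / 14,019 = 18.6783 g/kg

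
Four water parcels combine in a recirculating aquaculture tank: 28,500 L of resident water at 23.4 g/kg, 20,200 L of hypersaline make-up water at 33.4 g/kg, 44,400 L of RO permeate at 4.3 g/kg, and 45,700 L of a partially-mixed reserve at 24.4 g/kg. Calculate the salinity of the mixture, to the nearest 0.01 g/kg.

Conserving salt mass:
salt = 28,500×23.4 + 20,200×33.4 + 44,400×4.3 + 45,700×24.4 = 666,900 + 674,680 + 190,920 + 1,115,080 = 2,647,580
volume = 28,500 + 20,200 + 44,400 + 45,700 = 138,800 L
S = 2,647,580 / 138,800 = 19.0748 g/kg

19.07 g/kg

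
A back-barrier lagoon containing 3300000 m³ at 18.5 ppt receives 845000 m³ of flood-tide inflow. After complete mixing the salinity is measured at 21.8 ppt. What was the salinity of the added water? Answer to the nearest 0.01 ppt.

Salt balance: 3,300,000×18.5 + 845,000×S = 4,145,000×21.8
61,050,000 + 845,000·S = 90,361,000
S = (90,361,000 − 61,050,000) / 845,000 = 34.6876 ppt

34.69 ppt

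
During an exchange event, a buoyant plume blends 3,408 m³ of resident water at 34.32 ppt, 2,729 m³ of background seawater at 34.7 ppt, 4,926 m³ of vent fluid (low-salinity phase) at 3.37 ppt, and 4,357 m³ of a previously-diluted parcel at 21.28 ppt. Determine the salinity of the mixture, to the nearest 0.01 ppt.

Conserving salt mass:
salt = 3,408×34.32 + 2,729×34.7 + 4,926×3.37 + 4,357×21.28 = 116,962.56 + 94,696.3 + 16,600.62 + 92,716.96 = 320,976.44
volume = 3,408 + 2,729 + 4,926 + 4,357 = 15,420 m³
S = 320,976.44 / 15,420 = 20.8156 ppt

20.82 ppt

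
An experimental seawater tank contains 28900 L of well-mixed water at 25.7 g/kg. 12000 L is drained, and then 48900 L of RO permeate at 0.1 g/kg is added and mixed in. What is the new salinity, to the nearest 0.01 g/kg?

Remaining after removal: 16,900 L at 25.7 g/kg (salt = 434,330)
After addition: salt = 434,330 + 48,900×0.1 = 439,220; volume = 65,800 L
S = 439,220 / 65,800 = 6.6751 g/kg

6.68 g/kg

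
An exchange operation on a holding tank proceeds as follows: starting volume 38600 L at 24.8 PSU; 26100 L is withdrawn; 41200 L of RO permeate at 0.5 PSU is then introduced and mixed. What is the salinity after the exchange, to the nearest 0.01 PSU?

6.16 PSU

Remaining after removal: 12,500 L at 24.8 PSU (salt = 310,000)
After addition: salt = 310,000 + 41,200×0.5 = 330,600; volume = 53,700 L
S = 330,600 / 53,700 = 6.1564 PSU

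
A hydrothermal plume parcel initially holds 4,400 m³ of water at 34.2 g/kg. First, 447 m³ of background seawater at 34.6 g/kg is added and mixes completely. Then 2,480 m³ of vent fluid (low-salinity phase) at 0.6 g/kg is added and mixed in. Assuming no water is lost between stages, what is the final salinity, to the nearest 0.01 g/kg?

22.85 g/kg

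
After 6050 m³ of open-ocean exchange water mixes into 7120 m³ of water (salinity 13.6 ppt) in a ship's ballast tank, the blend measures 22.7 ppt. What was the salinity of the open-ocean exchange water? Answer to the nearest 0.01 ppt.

Salt balance: 7,120×13.6 + 6,050×S = 13,170×22.7
96,832 + 6,050·S = 298,959
S = (298,959 − 96,832) / 6,050 = 33.4094 ppt

33.41 ppt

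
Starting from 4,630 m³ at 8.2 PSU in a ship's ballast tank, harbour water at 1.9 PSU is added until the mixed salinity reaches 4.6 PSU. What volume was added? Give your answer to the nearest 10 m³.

Salt balance: 4,630×8.2 + V×1.9 = (4,630+V)×4.6
37,966 + 1.9V = 21,298 + 4.6V
16,668 = 2.7V
V = 6,173.33 m³

6170 m³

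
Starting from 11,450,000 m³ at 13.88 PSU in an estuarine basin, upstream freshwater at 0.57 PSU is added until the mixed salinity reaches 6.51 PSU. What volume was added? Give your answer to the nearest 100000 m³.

Salt balance: 11,450,000×13.88 + V×0.57 = (11,450,000+V)×6.51
158,926,000 + 0.57V = 74,539,500 + 6.51V
84,386,500 = 5.94V
V = 14,206,481.48 m³

14200000 m³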